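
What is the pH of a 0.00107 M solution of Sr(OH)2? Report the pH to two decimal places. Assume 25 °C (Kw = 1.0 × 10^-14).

pH = 11.33

Sr(OH)2 is a strong base (each formula unit releases 2 OH-); [OH-] = 0.00214 M.
pOH = -log(0.00214) = 2.67
pH = 14.00 - 2.67 = 11.33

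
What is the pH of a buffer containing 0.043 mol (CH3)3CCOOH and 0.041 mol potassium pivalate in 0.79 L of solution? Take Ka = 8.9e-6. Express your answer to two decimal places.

pKa = −log(8.9 × 10^-6) = 5.051
Using pH = pKa + log([base]/[acid]) with [base]/[acid] = 0.041/0.043:
pH = 5.051 + (-0.021) = 5.03

pH = 5.03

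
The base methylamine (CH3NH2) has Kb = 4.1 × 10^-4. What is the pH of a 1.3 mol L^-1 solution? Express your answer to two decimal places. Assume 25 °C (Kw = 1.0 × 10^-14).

pH = 12.36

CH3NH2 + H2O ⇌ CH3NH3+ + OH-
From the ICE table, Kb = [OH-]²/(1.3 − [OH-]) = 4.1 × 10^-4.
Neglecting [OH-] in the denominator: [OH-] = √(4.1 × 10^-4 × 1.3) = 2.31 × 10^-2 M
([OH-]/C₀ = 1.8% < 5%, so the approximation holds.)
pOH = 1.64, so pH = 14.00 − pOH = 12.36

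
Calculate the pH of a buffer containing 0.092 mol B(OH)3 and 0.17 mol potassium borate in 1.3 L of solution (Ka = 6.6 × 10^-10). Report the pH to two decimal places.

pH = 9.45

pKa = −log(6.6 × 10^-10) = 9.180
Henderson–Hasselbalch: pH = pKa + log([B(OH)4-]/[B(OH)3]) = 9.180 + log(0.17/0.092)
pH = 9.180 + (+0.267) = 9.45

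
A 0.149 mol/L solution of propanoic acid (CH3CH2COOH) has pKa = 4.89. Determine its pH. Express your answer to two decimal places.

CH3CH2COOH ⇌ CH3CH2COO- + H+
Ka = 10^(−4.89) = 1.29 × 10^-5
Ka = x²/(0.149 − x) = 1.29 × 10^-5
Neglecting x in the denominator: x = √(1.29 × 10^-5 × 0.149) = 1.39 × 10^-3 M
(x/C₀ = 0.93% < 5%, so the approximation holds.)
pH = −log[H+] = −log(1.39 × 10^-3) = 2.86

pH = 2.86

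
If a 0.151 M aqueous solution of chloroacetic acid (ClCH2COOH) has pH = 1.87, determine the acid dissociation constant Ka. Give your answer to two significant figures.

Ka = 1.3 × 10^-3

[H+] = 10^(-1.87) = 1.35 × 10^-2 M
At equilibrium [HA] = 0.151 − 1.35 × 10^-2 = 1.37 × 10^-1 M
Ka = [H+][A-]/[HA] = (1.35 × 10^-2)² / 1.37 × 10^-1 = 1.3 × 10^-3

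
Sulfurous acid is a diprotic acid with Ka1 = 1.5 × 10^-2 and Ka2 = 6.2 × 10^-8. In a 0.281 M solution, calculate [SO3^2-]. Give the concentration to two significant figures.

6.2 × 10^-8 M

First ionization gives [H+] ≈ [HSO3-] = 5.79 × 10^-2 M.
Second step: Ka2 = [H+][SO3^2-]/[HSO3-] ≈ [SO3^2-] (since [H+] ≈ [HSO3-]).
So [SO3^2-] ≈ Ka2.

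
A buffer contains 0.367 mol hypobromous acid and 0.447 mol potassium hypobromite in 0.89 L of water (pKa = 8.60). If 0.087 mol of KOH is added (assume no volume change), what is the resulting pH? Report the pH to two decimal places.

pH = 8.88

OH- converts HOBr to OBr-: HOBr → 0.28 mol, OBr- → 0.534 mol.
Henderson–Hasselbalch with mole ratio 0.534/0.28: pH = 8.60 + (+0.280)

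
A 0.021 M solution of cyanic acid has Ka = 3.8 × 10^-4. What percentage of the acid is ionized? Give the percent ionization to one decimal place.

12.6%

HOCN ⇌ OCN- + H+; let x = [H+] at equilibrium.
Ka = x²/(C₀ − x); solving the quadratic gives x = 2.64 × 10^-3 M.
% ionization = x/C₀ × 100% = 2.64 × 10^-3/0.021 × 100% = 12.6%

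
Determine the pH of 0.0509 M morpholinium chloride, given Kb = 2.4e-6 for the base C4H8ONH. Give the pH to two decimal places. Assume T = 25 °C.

C4H8ONH2+ is the conjugate acid of the weak base C4H8ONH.
Ka = Kw/Kb = 1.0×10^-14 / 2.4 × 10^-6 = 4.17 × 10^-9
Ka = [H+]²/(0.0509 − [H+]) = 4.17 × 10^-9
Since Ka ≪ C₀, [H+] ≈ √(Ka·C₀) = 1.46 × 10^-5 M.
([H+]/C₀ = 0.029% < 5%, so the approximation holds.)
pH = −log(1.46 × 10^-5) = 4.84

pH = 4.84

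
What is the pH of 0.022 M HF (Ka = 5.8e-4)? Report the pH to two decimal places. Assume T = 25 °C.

HF ⇌ F- + H+
From the ICE table, Ka = [H+]²/(0.022 − [H+]) = 5.8 × 10^-4.
[H+] is not negligible relative to C₀; solve [H+]² + 0.00058·[H+] − 1.28e-05 = 0.
[H+] = (−Ka + √(Ka² + 4·Ka·C₀))/2 = 3.29 × 10^-3 M
pH = −log[H+] = −log(3.29 × 10^-3) = 2.48

pH = 2.48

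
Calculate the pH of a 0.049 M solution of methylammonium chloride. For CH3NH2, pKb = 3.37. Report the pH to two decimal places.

CH3NH3+ is the conjugate acid of the weak base CH3NH2.
Kb = 10^(−3.37) = 4.27 × 10^-4
Ka = Kw/Kb = 1.0×10^-14 / 4.27 × 10^-4 = 2.34 × 10^-11
From the ICE table, Ka = [H+]²/(0.049 − [H+]) = 2.34 × 10^-11.
Since Ka ≪ C₀, [H+] ≈ √(Ka·C₀) = 1.07 × 10^-6 M.
Check: 0.0022% ionized — well under 5%, approximation valid.
pH = −log(1.07 × 10^-6) = 5.97

pH = 5.97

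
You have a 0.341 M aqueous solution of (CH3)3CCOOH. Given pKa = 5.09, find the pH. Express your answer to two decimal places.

pH = 2.78

(CH3)3CCOOH ⇌ (CH3)3CCOO- + H+
Ka = 10^(−5.09) = 8.13 × 10^-6
Ka = [H+]²/(0.341 − [H+]) = 8.13 × 10^-6
Neglecting [H+] in the denominator: [H+] = √(8.13 × 10^-6 × 0.341) = 1.67 × 10^-3 M
Check: 0.49% ionized — well under 5%, approximation valid.
pH = −log(1.67 × 10^-3) = 2.78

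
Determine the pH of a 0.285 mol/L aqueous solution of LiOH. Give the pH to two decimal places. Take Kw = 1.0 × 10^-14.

LiOH is a strong base; [OH-] = 0.285 M.
pOH = -log(0.285) = 0.55
pH = 14.00 - 0.55 = 13.45

pH = 13.45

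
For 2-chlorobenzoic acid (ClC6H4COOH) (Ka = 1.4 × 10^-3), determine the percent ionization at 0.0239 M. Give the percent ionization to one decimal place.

21.5%

ClC6H4COOH ⇌ ClC6H4COO- + H+; let x = [H+] at equilibrium.
Ka = x²/(C₀ − x); solving the quadratic gives x = 5.13 × 10^-3 M.
Fraction ionized = 5.13 × 10^-3 / 0.0239 = 0.2146 → 21.5%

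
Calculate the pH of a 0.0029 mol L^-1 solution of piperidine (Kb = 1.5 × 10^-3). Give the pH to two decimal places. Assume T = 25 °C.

C5H10NH + H2O ⇌ C5H10NH2+ + OH-
From the ICE table, Kb = [OH-]²/(0.0029 − [OH-]) = 1.5 × 10^-3.
[OH-] is not negligible relative to C₀; solve [OH-]² + 0.0015·[OH-] − 4.35e-06 = 0.
[OH-] = [−0.0015 + √(0.0015² + 1.74e-05)]/2 = 1.47 × 10^-3 M
pOH = −log(1.47 × 10^-3) = 2.83; pH = 14.00 − 2.83 = 11.17

pH = 11.17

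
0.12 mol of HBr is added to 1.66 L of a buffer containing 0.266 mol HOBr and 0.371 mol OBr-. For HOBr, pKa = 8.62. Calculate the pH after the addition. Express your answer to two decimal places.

After neutralization: n(HOBr) = 0.386 mol, n(OBr-) = 0.251 mol.
Henderson–Hasselbalch with mole ratio 0.251/0.386: pH = 8.62 + (-0.187)

pH = 8.43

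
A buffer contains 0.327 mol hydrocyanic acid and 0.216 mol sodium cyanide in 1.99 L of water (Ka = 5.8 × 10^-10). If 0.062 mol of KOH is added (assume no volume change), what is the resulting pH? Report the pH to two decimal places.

After neutralization: n(HCN) = 0.265 mol, n(CN-) = 0.278 mol.
pKa = −log(5.8 × 10^-10) = 9.237
pH = pKa + log([A⁻]/[HA]) = 9.237 + log(0.278/0.265) = 9.237 +0.021

pH = 9.26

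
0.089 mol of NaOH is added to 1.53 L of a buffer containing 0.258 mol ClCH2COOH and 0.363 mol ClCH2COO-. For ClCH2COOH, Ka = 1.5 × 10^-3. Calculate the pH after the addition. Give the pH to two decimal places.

OH- converts ClCH2COOH to ClCH2COO-: ClCH2COOH → 0.169 mol, ClCH2COO- → 0.452 mol.
pKa = −log(1.5 × 10^-3) = 2.824
Henderson–Hasselbalch with mole ratio 0.452/0.169: pH = 2.824 + (+0.427)

pH = 3.25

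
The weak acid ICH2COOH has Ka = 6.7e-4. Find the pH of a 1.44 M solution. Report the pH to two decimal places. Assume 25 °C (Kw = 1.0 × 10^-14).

pH = 1.51

ICH2COOH ⇌ ICH2COO- + H+
Ka = x²/(1.44 − x) = 6.7 × 10^-4
Neglecting x in the denominator: x = √(6.7 × 10^-4 × 1.44) = 3.11 × 10^-2 M
(x/C₀ = 2.2% < 5%, so the approximation holds.)
pH = −log[H+] = −log(3.11 × 10^-2) = 1.51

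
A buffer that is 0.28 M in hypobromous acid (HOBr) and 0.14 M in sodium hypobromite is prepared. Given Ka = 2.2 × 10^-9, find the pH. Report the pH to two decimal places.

pKa = −log(2.2 × 10^-9) = 8.658
Using pH = pKa + log([base]/[acid]) with [base]/[acid] = 0.14/0.28:
pH = 8.658 + (-0.301) = 8.36

pH = 8.36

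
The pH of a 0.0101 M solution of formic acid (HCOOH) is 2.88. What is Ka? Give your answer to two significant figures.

Ka = 2.0 × 10^-4

[H+] = 10^(-2.88) = 1.32 × 10^-3 M
At equilibrium [HA] = 0.0101 − 1.32 × 10^-3 = 8.78 × 10^-3 M
Ka = [H+][A-]/[HA] = (1.32 × 10^-3)² / 8.78 × 10^-3 = 2.0 × 10^-4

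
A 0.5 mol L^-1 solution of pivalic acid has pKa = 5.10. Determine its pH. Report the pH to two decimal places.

pH = 2.70

(CH3)3CCOOH ⇌ (CH3)3CCOO- + H+
Ka = 10^(−5.10) = 7.94 × 10^-6
From the ICE table, Ka = x²/(0.5 − x) = 7.94 × 10^-6.
Assume x ≪ 0.5: x ≈ √(7.94 × 10^-6 × 0.5) = 1.99 × 10^-3 M
pH = −log[H+] = −log(1.99 × 10^-3) = 2.70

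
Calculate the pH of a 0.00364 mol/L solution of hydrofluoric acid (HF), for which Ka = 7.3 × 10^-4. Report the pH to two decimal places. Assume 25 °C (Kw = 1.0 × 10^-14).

HF ⇌ F- + H+
Let x = [H+] at equilibrium. Ka = x²/(0.00364 − x).
The 5% rule fails; solving x² + Ka·x − Ka·C₀ = 0 exactly:
x = [−0.00073 + √(0.00073² + 1.06e-05)]/2 = 1.31 × 10^-3 M
pH = −log(1.31 × 10^-3) = 2.88

pH = 2.88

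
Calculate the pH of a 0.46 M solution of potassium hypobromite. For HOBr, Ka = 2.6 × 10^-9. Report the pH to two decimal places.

OBr- is the conjugate base of the weak acid HOBr.
Kb = Kw/Ka = 1.0×10^-14 / 2.6 × 10^-9 = 3.85 × 10^-6
From the ICE table, Kb = [OH-]²/(0.46 − [OH-]) = 3.85 × 10^-6.
Neglecting [OH-] in the denominator: [OH-] = √(3.85 × 10^-6 × 0.46) = 1.33 × 10^-3 M
Check: 0.29% ionized — well under 5%, approximation valid.
pOH = −log(1.33 × 10^-3) = 2.88; pH = 14.00 − 2.88 = 11.12

pH = 11.12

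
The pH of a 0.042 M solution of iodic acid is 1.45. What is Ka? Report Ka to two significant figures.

Ka = 1.9 × 10^-1

[H+] = 10^(-1.45) = 3.55 × 10^-2 M
At equilibrium [HA] = 0.042 − 3.55 × 10^-2 = 6.50 × 10^-3 M
Ka = [H+][A-]/[HA] = (3.55 × 10^-2)² / 6.50 × 10^-3 = 1.9 × 10^-1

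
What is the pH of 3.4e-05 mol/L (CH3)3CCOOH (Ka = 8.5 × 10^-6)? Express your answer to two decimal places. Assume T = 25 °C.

(CH3)3CCOOH ⇌ (CH3)3CCOO- + H+
Ka = x²/(3.4e-05 − x) = 8.5 × 10^-6
x is not negligible relative to C₀; solve x² + 8.5e-06·x − 2.89e-10 = 0.
x = (−Ka + √(Ka² + 4·Ka·C₀))/2 = 1.33 × 10^-5 M
pH = −log(1.33 × 10^-5) = 4.88

pH = 4.88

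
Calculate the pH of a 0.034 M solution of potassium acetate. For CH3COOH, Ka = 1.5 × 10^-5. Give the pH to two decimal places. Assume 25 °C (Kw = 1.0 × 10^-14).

CH3COO- is the conjugate base of the weak acid CH3COOH.
Kb = Kw/Ka = 1.0×10^-14 / 1.5 × 10^-5 = 6.67 × 10^-10
Kb = x²/(0.034 − x) = 6.67 × 10^-10
Assume x ≪ 0.034: x ≈ √(6.67 × 10^-10 × 0.034) = 4.76 × 10^-6 M
pOH = 5.32, so pH = 14.00 − pOH = 8.68

pH = 8.68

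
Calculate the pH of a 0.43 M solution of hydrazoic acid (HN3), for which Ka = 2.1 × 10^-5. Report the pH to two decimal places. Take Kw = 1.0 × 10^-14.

pH = 2.52

HN3 ⇌ N3- + H+
Ka = x²/(0.43 − x) = 2.1 × 10^-5
Neglecting x in the denominator: x = √(2.1 × 10^-5 × 0.43) = 3.00 × 10^-3 M
(x/C₀ = 0.7% < 5%, so the approximation holds.)
pH = −log(3.00 × 10^-3) = 2.52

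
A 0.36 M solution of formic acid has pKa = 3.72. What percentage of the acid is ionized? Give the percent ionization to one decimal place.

2.3%

HCOOH ⇌ HCOO- + H+; let x = [H+] at equilibrium.
Ka = 10^(−3.72) = 1.91 × 10^-4
x ≈ √(Ka·C₀) = √(1.91 × 10^-4 × 0.36) = 8.29 × 10^-3 M
% ionization = x/C₀ × 100% = 8.29 × 10^-3/0.36 × 100% = 2.3%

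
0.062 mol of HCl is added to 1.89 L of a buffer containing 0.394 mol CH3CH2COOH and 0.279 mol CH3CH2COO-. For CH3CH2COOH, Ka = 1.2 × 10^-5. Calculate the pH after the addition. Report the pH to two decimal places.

pH = 4.60

After neutralization: n(CH3CH2COOH) = 0.456 mol, n(CH3CH2COO-) = 0.217 mol.
pKa = −log(1.2 × 10^-5) = 4.921
pH = pKa + log([A⁻]/[HA]) = 4.921 + log(0.217/0.456) = 4.921 -0.323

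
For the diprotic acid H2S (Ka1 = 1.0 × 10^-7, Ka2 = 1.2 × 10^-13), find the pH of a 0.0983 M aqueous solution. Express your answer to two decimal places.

Ka1 ≫ Ka2, so treat the first dissociation as the only significant source of H+.
Ka1 = x²/(0.0983 − x) = 1.0 × 10^-7
x ≈ √(1.0 × 10^-7 × 0.0983) = 9.91 × 10^-5 M
pH = −log(9.91 × 10^-5) = 4.00

pH = 4.00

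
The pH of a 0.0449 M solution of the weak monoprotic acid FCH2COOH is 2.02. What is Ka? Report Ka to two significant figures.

Ka = 2.6 × 10^-3

[H+] = 10^(-2.02) = 9.55 × 10^-3 M
At equilibrium [HA] = 0.0449 − 9.55 × 10^-3 = 3.54 × 10^-2 M
Ka = [H+][A-]/[HA] = (9.55 × 10^-3)² / 3.54 × 10^-2 = 2.6 × 10^-3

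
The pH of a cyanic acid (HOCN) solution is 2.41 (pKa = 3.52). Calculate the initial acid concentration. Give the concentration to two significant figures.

C₀ = 5.4 × 10^-2 M

[H+] = 10^(-2.41) = 3.89 × 10^-3 M = x
Ka = 10^(−3.52) = 3.02 × 10^-4
Ka = x²/(C₀ − x) ⇒ C₀ = x + x²/Ka
C₀ = 3.89 × 10^-3 + (3.89 × 10^-3)²/(3.02 × 10^-4) = 5.40 × 10^-2 M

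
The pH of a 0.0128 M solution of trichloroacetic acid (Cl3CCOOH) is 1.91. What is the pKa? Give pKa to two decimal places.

pKa = 0.52

[H+] = 10^(-1.91) = 1.23 × 10^-2 M
At equilibrium [HA] = 0.0128 − 1.23 × 10^-2 = 5.00 × 10^-4 M
Ka = [H+][A-]/[HA] = (1.23 × 10^-2)² / 5.00 × 10^-4 = 3.03 × 10^-1
pKa = -log(3.03 × 10^-1) = 0.52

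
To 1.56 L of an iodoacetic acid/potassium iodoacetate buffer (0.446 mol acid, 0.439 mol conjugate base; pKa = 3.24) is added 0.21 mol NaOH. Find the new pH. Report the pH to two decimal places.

After neutralization: n(ICH2COOH) = 0.236 mol, n(ICH2COO-) = 0.649 mol.
pH = pKa + log([A⁻]/[HA]) = 3.24 + log(0.649/0.236) = 3.24 +0.439

pH = 3.68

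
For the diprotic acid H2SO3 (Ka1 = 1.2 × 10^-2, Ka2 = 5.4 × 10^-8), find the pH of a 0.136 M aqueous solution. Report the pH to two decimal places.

pH = 1.46

Ka1 ≫ Ka2, so treat the first dissociation as the only significant source of H+.
Ka1 = x²/(0.136 − x) = 1.2 × 10^-2
Solving the quadratic: x = (−Ka1 + √(Ka1² + 4·Ka1·C₀))/2 = 3.48 × 10^-2 M
pH = −log(3.48 × 10^-2) = 1.46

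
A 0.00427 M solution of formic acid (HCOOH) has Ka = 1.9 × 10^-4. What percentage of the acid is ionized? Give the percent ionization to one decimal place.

19.0%

HCOOH ⇌ HCOO- + H+; let x = [H+] at equilibrium.
Ka = x²/(C₀ − x); solving the quadratic gives x = 8.11 × 10^-4 M.
% ionization = x/C₀ × 100% = 8.11 × 10^-4/0.00427 × 100% = 19.0%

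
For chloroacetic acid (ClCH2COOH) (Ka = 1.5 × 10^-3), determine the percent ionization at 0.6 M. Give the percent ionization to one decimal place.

4.9%

ClCH2COOH ⇌ ClCH2COO- + H+; let x = [H+] at equilibrium.
Ka = x²/(C₀ − x); solving the quadratic gives x = 2.93 × 10^-2 M.
Fraction ionized = 2.93 × 10^-2 / 0.6 = 0.0488 → 4.9%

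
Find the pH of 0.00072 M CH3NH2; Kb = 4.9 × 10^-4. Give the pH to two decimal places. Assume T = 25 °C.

pH = 10.60

CH3NH2 + H2O ⇌ CH3NH3+ + OH-
From the ICE table, Kb = x²/(0.00072 − x) = 4.9 × 10^-4.
The 5% rule fails; solving x² + Kb·x − Kb·C₀ = 0 exactly:
x = [−0.00049 + √(0.00049² + 1.41e-06)]/2 = 3.98 × 10^-4 M
pOH = −log(3.98 × 10^-4) = 3.40; pH = 14.00 − 3.40 = 10.60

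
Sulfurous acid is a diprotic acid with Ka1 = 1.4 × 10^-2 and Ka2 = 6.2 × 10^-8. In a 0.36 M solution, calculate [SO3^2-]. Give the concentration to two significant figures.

6.2 × 10^-8 M

First ionization gives [H+] ≈ [HSO3-] = 6.43 × 10^-2 M.
Second step: Ka2 = [H+][SO3^2-]/[HSO3-] ≈ [SO3^2-] (since [H+] ≈ [HSO3-]).
So [SO3^2-] ≈ Ka2.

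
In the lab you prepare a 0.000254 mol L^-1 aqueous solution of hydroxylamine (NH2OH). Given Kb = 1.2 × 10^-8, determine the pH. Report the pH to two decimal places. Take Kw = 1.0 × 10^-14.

NH2OH + H2O ⇌ NH3OH+ + OH-
From the ICE table, Kb = [OH-]²/(0.000254 − [OH-]) = 1.2 × 10^-8.
Since Kb ≪ C₀, [OH-] ≈ √(Kb·C₀) = 1.75 × 10^-6 M.
pOH = −log(1.75 × 10^-6) = 5.76; pH = 14.00 − 5.76 = 8.24

pH = 8.24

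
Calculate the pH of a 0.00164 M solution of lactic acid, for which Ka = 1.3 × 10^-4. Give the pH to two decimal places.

CH3CH(OH)COOH ⇌ CH3CH(OH)COO- + H+
From the ICE table, Ka = [H+]²/(0.00164 − [H+]) = 1.3 × 10^-4.
Here C₀/Ka ≈ 12.6, so the small-[H+] approximation fails. Use the quadratic:
[H+] = [−0.00013 + √(0.00013² + 8.53e-07)]/2 = 4.01 × 10^-4 M
pH = −log(4.01 × 10^-4) = 3.40

pH = 3.40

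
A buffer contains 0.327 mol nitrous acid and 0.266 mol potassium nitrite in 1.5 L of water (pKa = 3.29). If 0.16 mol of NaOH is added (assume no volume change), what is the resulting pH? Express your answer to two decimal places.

pH = 3.70

After neutralization: n(HNO2) = 0.167 mol, n(NO2-) = 0.426 mol.
pH = pKa + log(n_NO2-/n_HNO2) = 3.29 + log(0.426/0.167) = 3.29 + (+0.407)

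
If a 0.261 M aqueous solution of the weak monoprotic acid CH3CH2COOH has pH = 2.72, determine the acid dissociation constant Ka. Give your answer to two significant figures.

Ka = 1.4 × 10^-5

[H+] = 10^(-2.72) = 1.91 × 10^-3 M
At equilibrium [HA] = 0.261 − 1.91 × 10^-3 = 2.59 × 10^-1 M
Ka = [H+][A-]/[HA] = (1.91 × 10^-3)² / 2.59 × 10^-1 = 1.4 × 10^-5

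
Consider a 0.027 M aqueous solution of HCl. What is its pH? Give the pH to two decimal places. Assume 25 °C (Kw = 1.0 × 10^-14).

pH = 1.57

HCl is a strong acid and dissociates completely, so [H+] = 0.027 M.
pH = -log(0.027) = 1.57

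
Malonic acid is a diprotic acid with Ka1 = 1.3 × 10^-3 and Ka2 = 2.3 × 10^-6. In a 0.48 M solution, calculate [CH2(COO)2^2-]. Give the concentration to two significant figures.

First ionization gives [H+] ≈ [CH2(COOH)COO-] = 2.43 × 10^-2 M.
Second step: Ka2 = [H+][CH2(COO)2^2-]/[CH2(COOH)COO-] ≈ [CH2(COO)2^2-] (since [H+] ≈ [CH2(COOH)COO-]).
So [CH2(COO)2^2-] ≈ Ka2.

2.3 × 10^-6 M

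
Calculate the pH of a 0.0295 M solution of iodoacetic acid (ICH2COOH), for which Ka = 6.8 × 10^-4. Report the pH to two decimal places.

pH = 2.38

ICH2COOH ⇌ ICH2COO- + H+
From the ICE table, Ka = [H+]²/(0.0295 − [H+]) = 6.8 × 10^-4.
Here C₀/Ka ≈ 43.4, so the small-[H+] approximation fails. Use the quadratic:
[H+] = [−0.00068 + √(0.00068² + 8.02e-05)]/2 = 4.15 × 10^-3 M
pH = −log(4.15 × 10^-3) = 2.38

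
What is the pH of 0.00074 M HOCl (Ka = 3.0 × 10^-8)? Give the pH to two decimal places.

HOCl ⇌ OCl- + H+
From the ICE table, Ka = [H+]²/(0.00074 − [H+]) = 3.0 × 10^-8.
Assume [H+] ≪ 0.00074: [H+] ≈ √(3.0 × 10^-8 × 0.00074) = 4.71 × 10^-6 M
pH = −log[H+] = −log(4.71 × 10^-6) = 5.33

pH = 5.33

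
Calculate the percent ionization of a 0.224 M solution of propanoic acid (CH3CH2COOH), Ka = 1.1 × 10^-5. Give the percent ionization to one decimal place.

0.7%

CH3CH2COOH ⇌ CH3CH2COO- + H+; let x = [H+] at equilibrium.
x ≈ √(Ka·C₀) = √(1.1 × 10^-5 × 0.224) = 1.57 × 10^-3 M
Fraction ionized = 1.57 × 10^-3 / 0.224 = 0.0070 → 0.7%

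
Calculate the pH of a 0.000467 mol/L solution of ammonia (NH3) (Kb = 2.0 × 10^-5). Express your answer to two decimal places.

pH = 9.94

NH3 + H2O ⇌ NH4+ + OH-
Let x = [OH-] at equilibrium. Kb = x²/(0.000467 − x).
The 5% rule fails; solving x² + Kb·x − Kb·C₀ = 0 exactly:
x = [−2e-05 + √(2e-05² + 3.74e-08)]/2 = 8.72 × 10^-5 M
pOH = 4.06, so pH = 14.00 − pOH = 9.94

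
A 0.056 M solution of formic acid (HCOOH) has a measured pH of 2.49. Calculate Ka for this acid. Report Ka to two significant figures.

Ka = 2.0 × 10^-4

[H+] = 10^(-2.49) = 3.24 × 10^-3 M
At equilibrium [HA] = 0.056 − 3.24 × 10^-3 = 5.28 × 10^-2 M
Ka = [H+][A-]/[HA] = (3.24 × 10^-3)² / 5.28 × 10^-2 = 2.0 × 10^-4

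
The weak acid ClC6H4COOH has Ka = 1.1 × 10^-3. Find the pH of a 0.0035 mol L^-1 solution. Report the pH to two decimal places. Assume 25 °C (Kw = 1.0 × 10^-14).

ClC6H4COOH ⇌ ClC6H4COO- + H+
From the ICE table, Ka = x²/(0.0035 − x) = 1.1 × 10^-3.
The 5% rule fails; solving x² + Ka·x − Ka·C₀ = 0 exactly:
x = (−Ka + √(Ka² + 4·Ka·C₀))/2 = 1.49 × 10^-3 M
pH = −log[H+] = −log(1.49 × 10^-3) = 2.83

pH = 2.83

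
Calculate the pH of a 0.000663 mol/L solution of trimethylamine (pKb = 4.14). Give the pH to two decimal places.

(CH3)3N + H2O ⇌ (CH3)3NH+ + OH-
Kb = 10^(−4.14) = 7.24 × 10^-5
From the ICE table, Kb = x²/(0.000663 − x) = 7.24 × 10^-5.
Here C₀/Kb ≈ 9.16, so the small-x approximation fails. Use the quadratic:
x = (−Kb + √(Kb² + 4·Kb·C₀))/2 = 1.86 × 10^-4 M
pOH = 3.73, so pH = 14.00 − pOH = 10.27

pH = 10.27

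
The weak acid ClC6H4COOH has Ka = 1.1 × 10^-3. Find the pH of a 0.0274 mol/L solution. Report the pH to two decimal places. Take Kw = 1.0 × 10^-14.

pH = 2.30

ClC6H4COOH ⇌ ClC6H4COO- + H+
From the ICE table, Ka = x²/(0.0274 − x) = 1.1 × 10^-3.
x is not negligible relative to C₀; solve x² + 0.0011·x − 3.01e-05 = 0.
x = [−0.0011 + √(0.0011² + 0.000121)]/2 = 4.97 × 10^-3 M
pH = −log[H+] = −log(4.97 × 10^-3) = 2.30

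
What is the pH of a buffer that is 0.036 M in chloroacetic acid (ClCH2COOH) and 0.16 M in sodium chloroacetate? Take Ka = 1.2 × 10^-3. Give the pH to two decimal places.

pH = 3.57

pKa = −log(1.2 × 10^-3) = 2.921
pH = pKa + log([A⁻]/[HA]) = 2.921 + log(0.16/0.036)
pH = 2.921 + (+0.648) = 3.57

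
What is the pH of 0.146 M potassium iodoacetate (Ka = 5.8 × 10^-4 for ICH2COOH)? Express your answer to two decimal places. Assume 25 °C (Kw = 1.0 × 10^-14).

ICH2COO- is the conjugate base of the weak acid ICH2COOH.
Kb = Kw/Ka = 1.0×10^-14 / 5.8 × 10^-4 = 1.72 × 10^-11
Let x = [OH-] at equilibrium. Kb = x²/(0.146 − x).
Assume x ≪ 0.146: x ≈ √(1.72 × 10^-11 × 0.146) = 1.58 × 10^-6 M
pOH = −log(1.58 × 10^-6) = 5.80; pH = 14.00 − 5.80 = 8.20

pH = 8.20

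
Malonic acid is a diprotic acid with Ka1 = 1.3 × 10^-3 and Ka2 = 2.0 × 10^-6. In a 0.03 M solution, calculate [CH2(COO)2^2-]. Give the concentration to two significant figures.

First ionization gives [H+] ≈ [CH2(COOH)COO-] = 5.63 × 10^-3 M.
Second step: Ka2 = [H+][CH2(COO)2^2-]/[CH2(COOH)COO-] ≈ [CH2(COO)2^2-] (since [H+] ≈ [CH2(COOH)COO-]).
So [CH2(COO)2^2-] ≈ Ka2.

2.0 × 10^-6 M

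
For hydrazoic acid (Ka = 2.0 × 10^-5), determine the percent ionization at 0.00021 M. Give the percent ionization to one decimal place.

HN3 ⇌ N3- + H+; let x = [H+] at equilibrium.
Solve x² + 2e-05x − 4.2e-09 = 0 → x = 5.56 × 10^-5 M
Fraction ionized = 5.56 × 10^-5 / 0.00021 = 0.2648 → 26.5%

26.5%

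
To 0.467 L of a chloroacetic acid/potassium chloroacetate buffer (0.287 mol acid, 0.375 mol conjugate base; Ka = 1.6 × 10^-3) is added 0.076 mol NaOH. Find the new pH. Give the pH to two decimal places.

After neutralization: n(ClCH2COOH) = 0.211 mol, n(ClCH2COO-) = 0.451 mol.
pKa = −log(1.6 × 10^-3) = 2.796
pH = pKa + log(n_ClCH2COO-/n_ClCH2COOH) = 2.796 + log(0.451/0.211) = 2.796 + (+0.330)

pH = 3.13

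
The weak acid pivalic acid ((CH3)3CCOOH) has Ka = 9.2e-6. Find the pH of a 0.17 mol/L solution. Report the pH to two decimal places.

pH = 2.90

(CH3)3CCOOH ⇌ (CH3)3CCOO- + H+
Ka = x²/(0.17 − x) = 9.2 × 10^-6
Since Ka ≪ C₀, x ≈ √(Ka·C₀) = 1.25 × 10^-3 M.
(x/C₀ = 0.74% < 5%, so the approximation holds.)
pH = −log(1.25 × 10^-3) = 2.90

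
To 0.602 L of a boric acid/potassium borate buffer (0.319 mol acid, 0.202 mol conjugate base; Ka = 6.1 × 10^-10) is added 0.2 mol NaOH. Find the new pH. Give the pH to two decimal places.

pH = 9.74

OH- converts B(OH)3 to B(OH)4-: B(OH)3 → 0.119 mol, B(OH)4- → 0.402 mol.
pKa = −log(6.1 × 10^-10) = 9.215
pH = pKa + log(n_B(OH)4-/n_B(OH)3) = 9.215 + log(0.402/0.119) = 9.215 + (+0.529)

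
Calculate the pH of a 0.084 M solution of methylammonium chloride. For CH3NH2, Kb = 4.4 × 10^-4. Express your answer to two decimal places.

pH = 5.86

CH3NH3+ is the conjugate acid of the weak base CH3NH2.
Ka = Kw/Kb = 1.0×10^-14 / 4.4 × 10^-4 = 2.27 × 10^-11
From the ICE table, Ka = [H+]²/(0.084 − [H+]) = 2.27 × 10^-11.
Assume [H+] ≪ 0.084: [H+] ≈ √(2.27 × 10^-11 × 0.084) = 1.38 × 10^-6 M
pH = −log[H+] = −log(1.38 × 10^-6) = 5.86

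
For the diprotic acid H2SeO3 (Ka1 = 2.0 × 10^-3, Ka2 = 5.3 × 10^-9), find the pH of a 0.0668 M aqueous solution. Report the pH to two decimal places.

Ka1 ≫ Ka2, so treat the first dissociation as the only significant source of H+.
Ka1 = x²/(0.0668 − x) = 2.0 × 10^-3
Solving the quadratic: x = (−Ka1 + √(Ka1² + 4·Ka1·C₀))/2 = 1.06 × 10^-2 M
pH = −log(1.06 × 10^-2) = 1.97

pH = 1.97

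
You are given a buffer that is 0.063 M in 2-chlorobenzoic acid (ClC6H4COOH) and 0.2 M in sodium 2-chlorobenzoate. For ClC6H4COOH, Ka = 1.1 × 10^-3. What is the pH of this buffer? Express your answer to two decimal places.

pH = 3.46

pKa = −log(1.1 × 10^-3) = 2.959
Using pH = pKa + log([base]/[acid]) with [base]/[acid] = 0.2/0.063:
pH = 2.959 + (+0.502) = 3.46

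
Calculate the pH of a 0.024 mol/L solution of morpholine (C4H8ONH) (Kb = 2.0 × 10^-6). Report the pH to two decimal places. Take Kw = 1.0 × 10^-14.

C4H8ONH + H2O ⇌ C4H8ONH2+ + OH-
From the ICE table, Kb = x²/(0.024 − x) = 2.0 × 10^-6.
Neglecting x in the denominator: x = √(2.0 × 10^-6 × 0.024) = 2.19 × 10^-4 M
(x/C₀ = 0.91% < 5%, so the approximation holds.)
pOH = −log(2.19 × 10^-4) = 3.66; pH = 14.00 − 3.66 = 10.34

pH = 10.34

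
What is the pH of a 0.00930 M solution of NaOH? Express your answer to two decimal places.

NaOH is a strong base; [OH-] = 0.0093 M.
pOH = -log(0.0093) = 2.03
pH = 14.00 - 2.03 = 11.97

pH = 11.97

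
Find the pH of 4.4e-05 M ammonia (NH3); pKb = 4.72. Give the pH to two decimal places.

pH = 9.32

NH3 + H2O ⇌ NH4+ + OH-
Kb = 10^(−4.72) = 1.91 × 10^-5
Kb = [OH-]²/(4.4e-05 − [OH-]) = 1.91 × 10^-5
Here C₀/Kb ≈ 2.3, so the small-[OH-] approximation fails. Use the quadratic:
[OH-] = (−Kb + √(Kb² + 4·Kb·C₀))/2 = 2.10 × 10^-5 M
pOH = −log(2.10 × 10^-5) = 4.68; pH = 14.00 − 4.68 = 9.32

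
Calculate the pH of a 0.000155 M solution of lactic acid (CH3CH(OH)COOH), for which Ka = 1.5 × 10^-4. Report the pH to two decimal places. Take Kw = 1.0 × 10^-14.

pH = 4.02

CH3CH(OH)COOH ⇌ CH3CH(OH)COO- + H+
Ka = [H+]²/(0.000155 − [H+]) = 1.5 × 10^-4
Here C₀/Ka ≈ 1.03, so the small-[H+] approximation fails. Use the quadratic:
[H+] = [−0.00015 + √(0.00015² + 9.3e-08)]/2 = 9.49 × 10^-5 M
pH = −log[H+] = −log(9.49 × 10^-5) = 4.02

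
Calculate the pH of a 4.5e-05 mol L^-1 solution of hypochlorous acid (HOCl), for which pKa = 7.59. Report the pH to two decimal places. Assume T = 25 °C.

HOCl ⇌ OCl- + H+
Ka = 10^(−7.59) = 2.57 × 10^-8
Ka = [H+]²/(4.5e-05 − [H+]) = 2.57 × 10^-8
Assume [H+] ≪ 4.5e-05: [H+] ≈ √(2.57 × 10^-8 × 4.5e-05) = 1.08 × 10^-6 M
Check: 2.4% ionized — well under 5%, approximation valid.
pH = −log[H+] = −log(1.08 × 10^-6) = 5.97

pH = 5.97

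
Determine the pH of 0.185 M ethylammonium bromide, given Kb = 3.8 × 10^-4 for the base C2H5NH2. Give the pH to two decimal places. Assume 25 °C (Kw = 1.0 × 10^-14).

C2H5NH3+ is the conjugate acid of the weak base C2H5NH2.
Ka = Kw/Kb = 1.0×10^-14 / 3.8 × 10^-4 = 2.63 × 10^-11
Let x = [H+] at equilibrium. Ka = x²/(0.185 − x).
Neglecting x in the denominator: x = √(2.63 × 10^-11 × 0.185) = 2.21 × 10^-6 M
(x/C₀ = 0.0012% < 5%, so the approximation holds.)
pH = −log[H+] = −log(2.21 × 10^-6) = 5.66

pH = 5.66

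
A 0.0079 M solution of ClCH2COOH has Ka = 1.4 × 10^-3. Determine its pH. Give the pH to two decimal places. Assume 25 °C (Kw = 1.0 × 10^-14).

ClCH2COOH ⇌ ClCH2COO- + H+
Let x = [H+] at equilibrium. Ka = x²/(0.0079 − x).
The 5% rule fails; solving x² + Ka·x − Ka·C₀ = 0 exactly:
x = (−Ka + √(Ka² + 4·Ka·C₀))/2 = 2.70 × 10^-3 M
pH = −log(2.70 × 10^-3) = 2.57

pH = 2.57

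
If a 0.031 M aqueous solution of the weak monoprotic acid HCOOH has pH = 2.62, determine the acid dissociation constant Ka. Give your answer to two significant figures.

Ka = 2.0 × 10^-4

[H+] = 10^(-2.62) = 2.40 × 10^-3 M
At equilibrium [HA] = 0.031 − 2.40 × 10^-3 = 2.86 × 10^-2 M
Ka = [H+][A-]/[HA] = (2.40 × 10^-3)² / 2.86 × 10^-2 = 2.0 × 10^-4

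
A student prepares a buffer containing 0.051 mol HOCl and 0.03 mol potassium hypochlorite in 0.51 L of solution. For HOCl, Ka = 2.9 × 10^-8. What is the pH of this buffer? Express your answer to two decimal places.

pKa = −log(2.9 × 10^-8) = 7.538
Using pH = pKa + log([base]/[acid]) with [base]/[acid] = 0.03/0.051:
pH = 7.538 + (-0.230) = 7.31

pH = 7.31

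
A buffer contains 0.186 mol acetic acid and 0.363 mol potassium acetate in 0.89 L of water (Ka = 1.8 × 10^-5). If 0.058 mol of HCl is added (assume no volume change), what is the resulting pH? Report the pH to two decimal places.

pH = 4.84

Added H+ converts CH3COO- to CH3COOH: CH3COOH → 0.244 mol, CH3COO- → 0.305 mol.
pKa = −log(1.8 × 10^-5) = 4.745
pH = pKa + log([A⁻]/[HA]) = 4.745 + log(0.305/0.244) = 4.745 +0.097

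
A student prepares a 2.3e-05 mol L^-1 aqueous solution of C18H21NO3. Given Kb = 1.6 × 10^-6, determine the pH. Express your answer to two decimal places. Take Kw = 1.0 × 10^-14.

pH = 8.73

C18H21NO3 + H2O ⇌ C18H22NO3+ + OH-
From the ICE table, Kb = [OH-]²/(2.3e-05 − [OH-]) = 1.6 × 10^-6.
The 5% rule fails; solving [OH-]² + Kb·[OH-] − Kb·C₀ = 0 exactly:
[OH-] = [−1.6e-06 + √(1.6e-06² + 1.47e-10)]/2 = 5.32 × 10^-6 M
pOH = 5.27, so pH = 14.00 − pOH = 8.73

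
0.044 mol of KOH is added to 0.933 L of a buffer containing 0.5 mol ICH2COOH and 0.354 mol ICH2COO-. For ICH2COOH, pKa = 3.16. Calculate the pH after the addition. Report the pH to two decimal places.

After neutralization: n(ICH2COOH) = 0.456 mol, n(ICH2COO-) = 0.398 mol.
Henderson–Hasselbalch with mole ratio 0.398/0.456: pH = 3.16 + (-0.059)

pH = 3.10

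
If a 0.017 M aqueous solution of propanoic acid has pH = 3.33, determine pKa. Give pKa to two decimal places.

pKa = 4.88

[H+] = 10^(-3.33) = 4.68 × 10^-4 M
At equilibrium [HA] = 0.017 − 4.68 × 10^-4 = 1.65 × 10^-2 M
Ka = [H+][A-]/[HA] = (4.68 × 10^-4)² / 1.65 × 10^-2 = 1.33 × 10^-5
pKa = -log(1.33 × 10^-5) = 4.88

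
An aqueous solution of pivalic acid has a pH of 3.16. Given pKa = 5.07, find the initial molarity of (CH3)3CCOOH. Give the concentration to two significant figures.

C₀ = 5.7 × 10^-2 M

[H+] = 10^(-3.16) = 6.92 × 10^-4 M = x
Ka = 10^(−5.07) = 8.51 × 10^-6
Ka = x²/(C₀ − x) ⇒ C₀ = x + x²/Ka
C₀ = 6.92 × 10^-4 + (6.92 × 10^-4)²/(8.51 × 10^-6) = 5.70 × 10^-2 M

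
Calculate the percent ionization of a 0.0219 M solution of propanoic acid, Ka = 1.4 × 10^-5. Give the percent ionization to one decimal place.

CH3CH2COOH ⇌ CH3CH2COO- + H+; let x = [H+] at equilibrium.
x ≈ √(Ka·C₀) = √(1.4 × 10^-5 × 0.0219) = 5.54 × 10^-4 M
Fraction ionized = 5.54 × 10^-4 / 0.0219 = 0.0253 → 2.5%

2.5%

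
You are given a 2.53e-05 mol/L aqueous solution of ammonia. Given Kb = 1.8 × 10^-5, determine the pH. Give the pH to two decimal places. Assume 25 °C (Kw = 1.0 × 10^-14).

pH = 9.15

NH3 + H2O ⇌ NH4+ + OH-
Kb = x²/(2.53e-05 − x) = 1.8 × 10^-5
The 5% rule fails; solving x² + Kb·x − Kb·C₀ = 0 exactly:
x = (−Kb + √(Kb² + 4·Kb·C₀))/2 = 1.42 × 10^-5 M
pOH = 4.85, so pH = 14.00 − pOH = 9.15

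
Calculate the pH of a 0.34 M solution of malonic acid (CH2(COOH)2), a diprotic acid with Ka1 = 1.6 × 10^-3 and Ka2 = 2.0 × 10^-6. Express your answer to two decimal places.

pH = 1.65

Ka1 ≫ Ka2, so treat the first dissociation as the only significant source of H+.
Ka1 = x²/(0.34 − x) = 1.6 × 10^-3
Solving the quadratic: x = (−Ka1 + √(Ka1² + 4·Ka1·C₀))/2 = 2.25 × 10^-2 M
pH = −log(2.25 × 10^-2) = 1.65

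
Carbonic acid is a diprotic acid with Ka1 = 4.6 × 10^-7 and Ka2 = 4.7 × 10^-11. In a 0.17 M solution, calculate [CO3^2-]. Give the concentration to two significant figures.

First ionization gives [H+] ≈ [HCO3-] = 2.80 × 10^-4 M.
Second step: Ka2 = [H+][CO3^2-]/[HCO3-] ≈ [CO3^2-] (since [H+] ≈ [HCO3-]).
So [CO3^2-] ≈ Ka2.

4.7 × 10^-11 M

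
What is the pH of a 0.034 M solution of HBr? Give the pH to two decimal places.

pH = 1.47

HBr is a strong acid and dissociates completely, so [H+] = 0.034 M.
pH = -log(0.034) = 1.47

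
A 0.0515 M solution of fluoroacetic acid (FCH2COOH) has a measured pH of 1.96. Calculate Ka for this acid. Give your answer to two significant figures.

[H+] = 10^(-1.96) = 1.10 × 10^-2 M
At equilibrium [HA] = 0.0515 − 1.10 × 10^-2 = 4.05 × 10^-2 M
Ka = [H+][A-]/[HA] = (1.10 × 10^-2)² / 4.05 × 10^-2 = 3.0 × 10^-3

Ka = 3.0 × 10^-3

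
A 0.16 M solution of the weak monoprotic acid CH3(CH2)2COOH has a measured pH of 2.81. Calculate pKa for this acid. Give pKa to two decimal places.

[H+] = 10^(-2.81) = 1.55 × 10^-3 M
At equilibrium [HA] = 0.16 − 1.55 × 10^-3 = 1.58 × 10^-1 M
Ka = [H+][A-]/[HA] = (1.55 × 10^-3)² / 1.58 × 10^-1 = 1.52 × 10^-5
pKa = -log(1.52 × 10^-5) = 4.82

pKa = 4.82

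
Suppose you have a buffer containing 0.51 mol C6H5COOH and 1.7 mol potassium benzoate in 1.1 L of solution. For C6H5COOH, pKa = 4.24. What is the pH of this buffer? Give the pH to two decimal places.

pH = 4.76

pH = pKa + log([A⁻]/[HA]) = 4.24 + log(1.7/0.51)
pH = 4.24 + (+0.523) = 4.76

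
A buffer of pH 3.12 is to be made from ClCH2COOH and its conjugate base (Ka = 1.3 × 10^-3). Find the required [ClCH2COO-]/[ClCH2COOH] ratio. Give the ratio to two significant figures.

ratio = 1.7

pKa = -log(1.3 × 10^-3) = 2.886
pH = pKa + log(r) ⇒ log(r) = 3.12 − 2.886 = +0.234
r = [ClCH2COO-]/[ClCH2COOH] = 10^(+0.234) = 1.71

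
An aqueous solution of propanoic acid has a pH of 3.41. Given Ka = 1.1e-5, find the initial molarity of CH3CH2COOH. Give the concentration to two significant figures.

C₀ = 1.4 × 10^-2 M

[H+] = 10^(-3.41) = 3.89 × 10^-4 M = x
Ka = x²/(C₀ − x) ⇒ C₀ = x + x²/Ka
C₀ = 3.89 × 10^-4 + (3.89 × 10^-4)²/(1.1 × 10^-5) = 1.41 × 10^-2 M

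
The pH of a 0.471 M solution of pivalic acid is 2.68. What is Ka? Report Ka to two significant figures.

[H+] = 10^(-2.68) = 2.09 × 10^-3 M
At equilibrium [HA] = 0.471 − 2.09 × 10^-3 = 4.69 × 10^-1 M
Ka = [H+][A-]/[HA] = (2.09 × 10^-3)² / 4.69 × 10^-1 = 9.3 × 10^-6

Ka = 9.3 × 10^-6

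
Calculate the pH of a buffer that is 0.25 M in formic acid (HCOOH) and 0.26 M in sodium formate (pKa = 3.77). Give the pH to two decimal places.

pH = pKa + log([A⁻]/[HA]) = 3.77 + log(0.26/0.25)
pH = 3.77 + (+0.017) = 3.79

pH = 3.79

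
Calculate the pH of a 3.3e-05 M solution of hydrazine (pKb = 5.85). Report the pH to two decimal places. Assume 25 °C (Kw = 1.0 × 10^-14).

pH = 8.79

N2H4 + H2O ⇌ N2H5+ + OH-
Kb = 10^(−5.85) = 1.41 × 10^-6
Kb = [OH-]²/(3.3e-05 − [OH-]) = 1.41 × 10^-6
The 5% rule fails; solving [OH-]² + Kb·[OH-] − Kb·C₀ = 0 exactly:
[OH-] = [−1.41e-06 + √(1.41e-06² + 1.86e-10)]/2 = 6.15 × 10^-6 M
pOH = 5.21, so pH = 14.00 − pOH = 8.79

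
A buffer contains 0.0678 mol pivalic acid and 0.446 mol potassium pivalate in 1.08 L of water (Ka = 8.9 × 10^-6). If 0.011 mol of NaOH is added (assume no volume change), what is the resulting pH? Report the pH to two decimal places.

pH = 5.96

After neutralization: n((CH3)3CCOOH) = 0.0568 mol, n((CH3)3CCOO-) = 0.457 mol.
pKa = −log(8.9 × 10^-6) = 5.051
Henderson–Hasselbalch with mole ratio 0.457/0.0568: pH = 5.051 + (+0.906)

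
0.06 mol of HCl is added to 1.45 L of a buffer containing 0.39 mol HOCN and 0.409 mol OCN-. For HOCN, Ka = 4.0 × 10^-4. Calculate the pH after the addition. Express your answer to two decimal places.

Added H+ converts OCN- to HOCN: HOCN → 0.45 mol, OCN- → 0.349 mol.
pKa = −log(4.0 × 10^-4) = 3.398
pH = pKa + log([A⁻]/[HA]) = 3.398 + log(0.349/0.45) = 3.398 -0.110

pH = 3.29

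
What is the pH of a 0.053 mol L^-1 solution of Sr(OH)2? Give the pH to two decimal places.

Sr(OH)2 is a strong base (each formula unit releases 2 OH-); [OH-] = 0.106 M.
pOH = -log(0.106) = 0.97
pH = 14.00 - 0.97 = 13.03

pH = 13.03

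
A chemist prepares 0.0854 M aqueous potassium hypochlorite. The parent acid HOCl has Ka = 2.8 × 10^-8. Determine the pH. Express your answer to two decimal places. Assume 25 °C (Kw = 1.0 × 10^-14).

pH = 10.24

OCl- is the conjugate base of the weak acid HOCl.
Kb = Kw/Ka = 1.0×10^-14 / 2.8 × 10^-8 = 3.57 × 10^-7
From the ICE table, Kb = [OH-]²/(0.0854 − [OH-]) = 3.57 × 10^-7.
Assume [OH-] ≪ 0.0854: [OH-] ≈ √(3.57 × 10^-7 × 0.0854) = 1.75 × 10^-4 M
Check: 0.2% ionized — well under 5%, approximation valid.
pOH = 3.76, so pH = 14.00 − pOH = 10.24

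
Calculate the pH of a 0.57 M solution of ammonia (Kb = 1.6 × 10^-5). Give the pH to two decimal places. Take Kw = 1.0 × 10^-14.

NH3 + H2O ⇌ NH4+ + OH-
From the ICE table, Kb = [OH-]²/(0.57 − [OH-]) = 1.6 × 10^-5.
Since Kb ≪ C₀, [OH-] ≈ √(Kb·C₀) = 3.02 × 10^-3 M.
pOH = 2.52, so pH = 14.00 − pOH = 11.48

pH = 11.48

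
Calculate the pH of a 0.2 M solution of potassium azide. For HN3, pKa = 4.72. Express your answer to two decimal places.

pH = 9.01

N3- is the conjugate base of the weak acid HN3.
Ka = 10^(−4.72) = 1.91 × 10^-5
Kb = Kw/Ka = 1.0×10^-14 / 1.91 × 10^-5 = 5.24 × 10^-10
Kb = [OH-]²/(0.2 − [OH-]) = 5.24 × 10^-10
Since Kb ≪ C₀, [OH-] ≈ √(Kb·C₀) = 1.02 × 10^-5 M.
pOH = 4.99, so pH = 14.00 − pOH = 9.01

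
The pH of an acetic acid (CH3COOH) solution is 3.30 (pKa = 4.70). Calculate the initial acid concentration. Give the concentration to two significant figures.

C₀ = 1.3 × 10^-2 M

[H+] = 10^(-3.30) = 5.01 × 10^-4 M = x
Ka = 10^(−4.70) = 2.00 × 10^-5
Ka = x²/(C₀ − x) ⇒ C₀ = x + x²/Ka
C₀ = 5.01 × 10^-4 + (5.01 × 10^-4)²/(2.00 × 10^-5) = 1.31 × 10^-2 M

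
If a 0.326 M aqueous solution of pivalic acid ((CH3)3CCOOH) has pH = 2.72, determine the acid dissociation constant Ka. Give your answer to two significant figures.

Ka = 1.1 × 10^-5

[H+] = 10^(-2.72) = 1.91 × 10^-3 M
At equilibrium [HA] = 0.326 − 1.91 × 10^-3 = 3.24 × 10^-1 M
Ka = [H+][A-]/[HA] = (1.91 × 10^-3)² / 3.24 × 10^-1 = 1.1 × 10^-5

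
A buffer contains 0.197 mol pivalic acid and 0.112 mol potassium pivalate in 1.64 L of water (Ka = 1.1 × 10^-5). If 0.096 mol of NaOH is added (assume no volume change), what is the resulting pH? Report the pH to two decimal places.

OH- converts (CH3)3CCOOH to (CH3)3CCOO-: (CH3)3CCOOH → 0.101 mol, (CH3)3CCOO- → 0.208 mol.
pKa = −log(1.1 × 10^-5) = 4.959
pH = pKa + log(n_(CH3)3CCOO-/n_(CH3)3CCOOH) = 4.959 + log(0.208/0.101) = 4.959 + (+0.314)

pH = 5.27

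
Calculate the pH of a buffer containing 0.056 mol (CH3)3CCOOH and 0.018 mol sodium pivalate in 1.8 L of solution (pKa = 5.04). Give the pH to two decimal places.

Using pH = pKa + log([base]/[acid]) with [base]/[acid] = 0.018/0.056:
pH = 5.04 + (-0.493) = 4.55

pH = 4.55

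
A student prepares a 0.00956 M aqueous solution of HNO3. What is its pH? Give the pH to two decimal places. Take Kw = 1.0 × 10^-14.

pH = 2.02

HNO3 is a strong acid and dissociates completely, so [H+] = 0.00956 M.
pH = -log(0.00956) = 2.02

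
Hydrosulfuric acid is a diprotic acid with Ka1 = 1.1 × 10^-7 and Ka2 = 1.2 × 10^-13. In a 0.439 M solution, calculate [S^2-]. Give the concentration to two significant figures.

1.2 × 10^-13 M

First ionization gives [H+] ≈ [HS-] = 2.20 × 10^-4 M.
Second step: Ka2 = [H+][S^2-]/[HS-] ≈ [S^2-] (since [H+] ≈ [HS-]).
So [S^2-] ≈ Ka2.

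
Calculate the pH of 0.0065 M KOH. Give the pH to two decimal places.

pH = 11.81

KOH is a strong base; [OH-] = 0.0065 M.
pOH = -log(0.0065) = 2.19
pH = 14.00 - 2.19 = 11.81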